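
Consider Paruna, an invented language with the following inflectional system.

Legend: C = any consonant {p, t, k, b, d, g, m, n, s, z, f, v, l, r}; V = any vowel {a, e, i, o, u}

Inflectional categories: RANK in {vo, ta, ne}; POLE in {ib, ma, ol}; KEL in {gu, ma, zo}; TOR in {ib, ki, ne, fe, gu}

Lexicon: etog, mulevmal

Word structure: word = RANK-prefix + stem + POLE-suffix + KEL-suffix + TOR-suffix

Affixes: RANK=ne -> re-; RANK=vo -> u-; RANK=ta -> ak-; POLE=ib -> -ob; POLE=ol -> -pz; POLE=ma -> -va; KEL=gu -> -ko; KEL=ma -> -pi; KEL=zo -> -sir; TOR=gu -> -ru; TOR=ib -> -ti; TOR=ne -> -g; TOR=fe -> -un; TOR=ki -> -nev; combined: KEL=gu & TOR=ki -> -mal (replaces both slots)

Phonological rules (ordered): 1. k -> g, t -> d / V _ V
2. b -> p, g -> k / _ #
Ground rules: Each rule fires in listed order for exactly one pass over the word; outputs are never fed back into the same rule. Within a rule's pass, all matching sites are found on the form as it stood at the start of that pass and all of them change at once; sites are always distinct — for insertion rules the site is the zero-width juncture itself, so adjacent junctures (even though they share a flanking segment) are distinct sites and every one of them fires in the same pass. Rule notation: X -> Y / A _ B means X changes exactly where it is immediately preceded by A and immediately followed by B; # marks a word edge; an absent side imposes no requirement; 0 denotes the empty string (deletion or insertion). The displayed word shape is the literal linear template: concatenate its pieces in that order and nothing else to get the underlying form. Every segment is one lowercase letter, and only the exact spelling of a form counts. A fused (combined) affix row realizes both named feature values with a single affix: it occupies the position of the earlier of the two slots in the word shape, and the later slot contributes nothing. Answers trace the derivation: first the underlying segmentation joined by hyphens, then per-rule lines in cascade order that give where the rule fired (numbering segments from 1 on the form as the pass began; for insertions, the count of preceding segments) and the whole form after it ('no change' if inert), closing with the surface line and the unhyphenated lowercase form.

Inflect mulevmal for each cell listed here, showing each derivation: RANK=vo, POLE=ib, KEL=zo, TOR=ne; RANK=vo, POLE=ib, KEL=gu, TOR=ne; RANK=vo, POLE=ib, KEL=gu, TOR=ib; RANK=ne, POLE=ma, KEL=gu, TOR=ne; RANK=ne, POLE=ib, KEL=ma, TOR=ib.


cell RANK=vo, POLE=ib, KEL=zo, TOR=ne:
underlying: u-mulevmal-ob-sir-g
1. k -> g, t -> d / V _ V: no change
2. b -> p, g -> k / _ #: fires at position(s) 15: umulevmalobsirk
surface: umulevmalobsirk

cell RANK=vo, POLE=ib, KEL=gu, TOR=ne:
underlying: u-mulevmal-ob-ko-g
1. k -> g, t -> d / V _ V: no change
2. b -> p, g -> k / _ #: fires at position(s) 14: umulevmalobkok
surface: umulevmalobkok

cell RANK=vo, POLE=ib, KEL=gu, TOR=ib:
underlying: u-mulevmal-ob-ko-ti
1. k -> g, t -> d / V _ V: fires at position(s) 14: umulevmalobkodi
2. b -> p, g -> k / _ #: no change
surface: umulevmalobkodi

cell RANK=ne, POLE=ma, KEL=gu, TOR=ne:
underlying: re-mulevmal-va-ko-g
1. k -> g, t -> d / V _ V: fires at position(s) 13: remulevmalvagog
2. b -> p, g -> k / _ #: fires at position(s) 15: remulevmalvagok
surface: remulevmalvagok

cell RANK=ne, POLE=ib, KEL=ma, TOR=ib:
underlying: re-mulevmal-ob-pi-ti
1. k -> g, t -> d / V _ V: fires at position(s) 15: remulevmalobpidi
2. b -> p, g -> k / _ #: no change
surface: remulevmalobpidi


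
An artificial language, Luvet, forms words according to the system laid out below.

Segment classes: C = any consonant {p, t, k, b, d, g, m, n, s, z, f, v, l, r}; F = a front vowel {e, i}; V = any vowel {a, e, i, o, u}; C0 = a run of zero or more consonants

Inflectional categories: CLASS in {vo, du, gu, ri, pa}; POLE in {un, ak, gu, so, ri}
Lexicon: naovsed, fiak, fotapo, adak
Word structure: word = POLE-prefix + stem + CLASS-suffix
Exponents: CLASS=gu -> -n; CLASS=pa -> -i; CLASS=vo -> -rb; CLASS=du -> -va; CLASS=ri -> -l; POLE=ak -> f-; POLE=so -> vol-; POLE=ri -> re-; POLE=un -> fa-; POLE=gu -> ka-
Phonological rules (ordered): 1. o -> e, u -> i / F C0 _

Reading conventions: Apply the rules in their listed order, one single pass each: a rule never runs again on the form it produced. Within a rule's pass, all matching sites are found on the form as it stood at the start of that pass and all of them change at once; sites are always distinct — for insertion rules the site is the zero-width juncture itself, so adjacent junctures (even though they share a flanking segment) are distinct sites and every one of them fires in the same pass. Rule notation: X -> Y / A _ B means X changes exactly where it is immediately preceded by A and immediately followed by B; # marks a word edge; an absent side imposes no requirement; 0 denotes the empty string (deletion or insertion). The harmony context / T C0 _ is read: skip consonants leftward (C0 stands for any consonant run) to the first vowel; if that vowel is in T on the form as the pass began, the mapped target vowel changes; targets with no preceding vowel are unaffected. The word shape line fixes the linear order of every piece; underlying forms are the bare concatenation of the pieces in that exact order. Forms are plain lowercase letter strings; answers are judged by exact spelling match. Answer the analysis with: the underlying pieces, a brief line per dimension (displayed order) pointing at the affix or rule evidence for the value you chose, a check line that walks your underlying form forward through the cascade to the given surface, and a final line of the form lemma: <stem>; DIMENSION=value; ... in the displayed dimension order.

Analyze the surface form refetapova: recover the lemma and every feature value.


underlying: re-fotapo-va
CLASS=du - signalled by the affix -va
POLE=ri - signalled by the affix re-
check: refotapova -> refetapova
lemma: fotapo; CLASS=du; POLE=ri


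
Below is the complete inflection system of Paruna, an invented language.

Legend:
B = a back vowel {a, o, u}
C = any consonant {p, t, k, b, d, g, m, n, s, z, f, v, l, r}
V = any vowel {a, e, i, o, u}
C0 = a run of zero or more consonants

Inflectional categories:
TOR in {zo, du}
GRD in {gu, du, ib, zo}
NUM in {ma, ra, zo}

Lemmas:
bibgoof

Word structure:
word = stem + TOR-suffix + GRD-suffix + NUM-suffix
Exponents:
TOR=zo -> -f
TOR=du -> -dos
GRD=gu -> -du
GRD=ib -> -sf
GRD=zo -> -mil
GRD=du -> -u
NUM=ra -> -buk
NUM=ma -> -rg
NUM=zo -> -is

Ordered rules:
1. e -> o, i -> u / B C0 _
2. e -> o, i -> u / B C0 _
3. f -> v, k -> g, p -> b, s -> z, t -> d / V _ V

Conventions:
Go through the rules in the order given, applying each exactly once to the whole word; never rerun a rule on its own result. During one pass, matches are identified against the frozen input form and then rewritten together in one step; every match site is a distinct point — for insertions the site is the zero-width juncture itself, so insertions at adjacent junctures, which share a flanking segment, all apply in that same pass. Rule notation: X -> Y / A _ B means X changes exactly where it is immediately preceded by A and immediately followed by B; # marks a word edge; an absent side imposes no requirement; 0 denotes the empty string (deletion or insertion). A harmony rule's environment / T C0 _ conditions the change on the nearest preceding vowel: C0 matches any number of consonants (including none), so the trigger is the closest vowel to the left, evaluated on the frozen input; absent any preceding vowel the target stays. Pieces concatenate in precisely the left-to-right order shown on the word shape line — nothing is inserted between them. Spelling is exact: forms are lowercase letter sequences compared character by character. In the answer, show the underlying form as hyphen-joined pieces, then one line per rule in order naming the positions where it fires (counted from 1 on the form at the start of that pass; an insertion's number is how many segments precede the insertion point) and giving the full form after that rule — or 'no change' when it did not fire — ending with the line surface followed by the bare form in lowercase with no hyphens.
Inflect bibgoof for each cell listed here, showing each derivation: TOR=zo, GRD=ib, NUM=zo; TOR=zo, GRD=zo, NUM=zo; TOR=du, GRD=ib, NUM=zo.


cell TOR=zo, GRD=ib, NUM=zo:
underlying: bibgoof-f-sf-is
1. e -> o, i -> u / B C0 _: fires at position(s) 11: bibgooffsfus
2. e -> o, i -> u / B C0 _: no change
3. f -> v, k -> g, p -> b, s -> z, t -> d / V _ V: no change
surface: bibgooffsfus

cell TOR=zo, GRD=zo, NUM=zo:
underlying: bibgoof-f-mil-is
1. e -> o, i -> u / B C0 _: fires at position(s) 10: bibgooffmulis
2. e -> o, i -> u / B C0 _: fires at position(s) 12: bibgooffmulus
3. f -> v, k -> g, p -> b, s -> z, t -> d / V _ V: no change
surface: bibgooffmulus

cell TOR=du, GRD=ib, NUM=zo:
underlying: bibgoof-dos-sf-is
1. e -> o, i -> u / B C0 _: fires at position(s) 13: bibgoofdossfus
2. e -> o, i -> u / B C0 _: no change
3. f -> v, k -> g, p -> b, s -> z, t -> d / V _ V: no change
surface: bibgoofdossfus


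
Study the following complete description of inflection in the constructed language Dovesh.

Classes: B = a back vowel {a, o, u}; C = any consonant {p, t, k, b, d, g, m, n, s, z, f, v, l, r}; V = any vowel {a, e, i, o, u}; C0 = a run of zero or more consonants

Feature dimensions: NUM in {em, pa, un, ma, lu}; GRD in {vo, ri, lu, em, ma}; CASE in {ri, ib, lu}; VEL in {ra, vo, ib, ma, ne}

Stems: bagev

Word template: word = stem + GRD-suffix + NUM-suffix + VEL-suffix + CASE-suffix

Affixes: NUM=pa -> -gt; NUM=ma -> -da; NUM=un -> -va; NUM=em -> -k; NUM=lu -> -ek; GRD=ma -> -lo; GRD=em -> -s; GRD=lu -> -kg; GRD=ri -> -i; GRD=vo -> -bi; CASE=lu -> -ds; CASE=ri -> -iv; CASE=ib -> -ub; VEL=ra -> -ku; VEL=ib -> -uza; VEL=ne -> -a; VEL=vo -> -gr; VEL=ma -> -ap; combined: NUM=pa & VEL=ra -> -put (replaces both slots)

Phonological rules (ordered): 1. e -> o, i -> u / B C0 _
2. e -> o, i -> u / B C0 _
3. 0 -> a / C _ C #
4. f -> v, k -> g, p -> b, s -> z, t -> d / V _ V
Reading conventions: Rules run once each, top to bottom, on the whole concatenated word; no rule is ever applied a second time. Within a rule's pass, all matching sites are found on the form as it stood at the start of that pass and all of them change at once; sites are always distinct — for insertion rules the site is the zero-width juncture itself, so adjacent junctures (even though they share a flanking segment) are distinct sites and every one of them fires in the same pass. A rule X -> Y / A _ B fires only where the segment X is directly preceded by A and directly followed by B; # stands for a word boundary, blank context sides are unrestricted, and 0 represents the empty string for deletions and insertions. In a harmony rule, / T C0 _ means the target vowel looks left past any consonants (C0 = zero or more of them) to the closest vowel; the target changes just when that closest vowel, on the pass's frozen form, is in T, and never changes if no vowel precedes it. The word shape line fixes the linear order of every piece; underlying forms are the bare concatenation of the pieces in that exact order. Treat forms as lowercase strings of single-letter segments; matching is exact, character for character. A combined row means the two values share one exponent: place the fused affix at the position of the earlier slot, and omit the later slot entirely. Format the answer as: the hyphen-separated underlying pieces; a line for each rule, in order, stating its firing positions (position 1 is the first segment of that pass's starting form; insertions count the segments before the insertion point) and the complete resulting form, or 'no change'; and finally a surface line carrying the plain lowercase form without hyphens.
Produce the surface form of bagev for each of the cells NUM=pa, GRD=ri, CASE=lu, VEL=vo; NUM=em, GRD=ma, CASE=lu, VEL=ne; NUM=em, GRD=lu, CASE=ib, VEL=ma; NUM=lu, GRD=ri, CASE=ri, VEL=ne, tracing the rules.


cell NUM=pa, GRD=ri, CASE=lu, VEL=vo:
underlying: bagev-i-gt-gr-ds
1. e -> o, i -> u / B C0 _: fires at position(s) 4: bagovigtgrds
2. e -> o, i -> u / B C0 _: fires at position(s) 6: bagovugtgrds
3. 0 -> a / C _ C #: inserts after position(s) 11: bagovugtgrdas
4. f -> v, k -> g, p -> b, s -> z, t -> d / V _ V: no change
surface: bagovugtgrdas

cell NUM=em, GRD=ma, CASE=lu, VEL=ne:
underlying: bagev-lo-k-a-ds
1. e -> o, i -> u / B C0 _: fires at position(s) 4: bagovlokads
2. e -> o, i -> u / B C0 _: no change
3. 0 -> a / C _ C #: inserts after position(s) 10: bagovlokadas
4. f -> v, k -> g, p -> b, s -> z, t -> d / V _ V: fires at position(s) 8: bagovlogadas
surface: bagovlogadas

cell NUM=em, GRD=lu, CASE=ib, VEL=ma:
underlying: bagev-kg-k-ap-ub
1. e -> o, i -> u / B C0 _: fires at position(s) 4: bagovkgkapub
2. e -> o, i -> u / B C0 _: no change
3. 0 -> a / C _ C #: no change
4. f -> v, k -> g, p -> b, s -> z, t -> d / V _ V: fires at position(s) 10: bagovkgkabub
surface: bagovkgkabub

cell NUM=lu, GRD=ri, CASE=ri, VEL=ne:
underlying: bagev-i-ek-a-iv
1. e -> o, i -> u / B C0 _: fires at position(s) 4, 10: bagoviekauv
2. e -> o, i -> u / B C0 _: fires at position(s) 6: bagovuekauv
3. 0 -> a / C _ C #: no change
4. f -> v, k -> g, p -> b, s -> z, t -> d / V _ V: fires at position(s) 8: bagovuegauv
surface: bagovuegauv


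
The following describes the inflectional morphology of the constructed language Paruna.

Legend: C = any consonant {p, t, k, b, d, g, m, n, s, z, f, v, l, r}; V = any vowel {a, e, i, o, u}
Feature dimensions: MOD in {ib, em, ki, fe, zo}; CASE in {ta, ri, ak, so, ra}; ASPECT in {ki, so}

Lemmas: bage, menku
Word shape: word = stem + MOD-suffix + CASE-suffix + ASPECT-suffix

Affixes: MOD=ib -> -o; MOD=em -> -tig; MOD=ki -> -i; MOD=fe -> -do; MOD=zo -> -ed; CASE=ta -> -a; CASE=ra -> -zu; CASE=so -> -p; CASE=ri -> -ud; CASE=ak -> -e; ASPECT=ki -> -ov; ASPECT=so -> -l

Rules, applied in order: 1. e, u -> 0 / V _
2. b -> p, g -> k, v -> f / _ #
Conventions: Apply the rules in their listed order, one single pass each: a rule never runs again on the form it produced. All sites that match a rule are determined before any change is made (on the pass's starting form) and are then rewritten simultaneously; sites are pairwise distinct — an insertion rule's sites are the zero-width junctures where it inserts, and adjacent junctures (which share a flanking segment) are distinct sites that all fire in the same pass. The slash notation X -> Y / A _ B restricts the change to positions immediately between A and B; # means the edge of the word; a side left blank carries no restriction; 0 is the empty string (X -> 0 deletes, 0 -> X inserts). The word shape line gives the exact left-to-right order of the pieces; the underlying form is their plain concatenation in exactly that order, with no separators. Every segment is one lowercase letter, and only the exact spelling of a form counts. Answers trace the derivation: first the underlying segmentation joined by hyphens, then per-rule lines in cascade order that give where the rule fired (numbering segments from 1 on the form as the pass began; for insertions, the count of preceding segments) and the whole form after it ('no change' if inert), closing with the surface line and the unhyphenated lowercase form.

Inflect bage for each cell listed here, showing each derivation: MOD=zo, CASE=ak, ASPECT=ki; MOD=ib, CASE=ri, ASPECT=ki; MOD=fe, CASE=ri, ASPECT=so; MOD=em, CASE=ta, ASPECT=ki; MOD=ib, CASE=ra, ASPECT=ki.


cell MOD=zo, CASE=ak, ASPECT=ki:
underlying: bage-ed-e-ov
1. e, u -> 0 / V _: fires at position(s) 5: bagedeov
2. b -> p, g -> k, v -> f / _ #: fires at position(s) 8: bagedeof
surface: bagedeof

cell MOD=ib, CASE=ri, ASPECT=ki:
underlying: bage-o-ud-ov
1. e, u -> 0 / V _: fires at position(s) 6: bageodov
2. b -> p, g -> k, v -> f / _ #: fires at position(s) 8: bageodof
surface: bageodof

cell MOD=fe, CASE=ri, ASPECT=so:
underlying: bage-do-ud-l
1. e, u -> 0 / V _: fires at position(s) 7: bagedodl
2. b -> p, g -> k, v -> f / _ #: no change
surface: bagedodl

cell MOD=em, CASE=ta, ASPECT=ki:
underlying: bage-tig-a-ov
1. e, u -> 0 / V _: no change
2. b -> p, g -> k, v -> f / _ #: fires at position(s) 10: bagetigaof
surface: bagetigaof

cell MOD=ib, CASE=ra, ASPECT=ki:
underlying: bage-o-zu-ov
1. e, u -> 0 / V _: no change
2. b -> p, g -> k, v -> f / _ #: fires at position(s) 9: bageozuof
surface: bageozuof


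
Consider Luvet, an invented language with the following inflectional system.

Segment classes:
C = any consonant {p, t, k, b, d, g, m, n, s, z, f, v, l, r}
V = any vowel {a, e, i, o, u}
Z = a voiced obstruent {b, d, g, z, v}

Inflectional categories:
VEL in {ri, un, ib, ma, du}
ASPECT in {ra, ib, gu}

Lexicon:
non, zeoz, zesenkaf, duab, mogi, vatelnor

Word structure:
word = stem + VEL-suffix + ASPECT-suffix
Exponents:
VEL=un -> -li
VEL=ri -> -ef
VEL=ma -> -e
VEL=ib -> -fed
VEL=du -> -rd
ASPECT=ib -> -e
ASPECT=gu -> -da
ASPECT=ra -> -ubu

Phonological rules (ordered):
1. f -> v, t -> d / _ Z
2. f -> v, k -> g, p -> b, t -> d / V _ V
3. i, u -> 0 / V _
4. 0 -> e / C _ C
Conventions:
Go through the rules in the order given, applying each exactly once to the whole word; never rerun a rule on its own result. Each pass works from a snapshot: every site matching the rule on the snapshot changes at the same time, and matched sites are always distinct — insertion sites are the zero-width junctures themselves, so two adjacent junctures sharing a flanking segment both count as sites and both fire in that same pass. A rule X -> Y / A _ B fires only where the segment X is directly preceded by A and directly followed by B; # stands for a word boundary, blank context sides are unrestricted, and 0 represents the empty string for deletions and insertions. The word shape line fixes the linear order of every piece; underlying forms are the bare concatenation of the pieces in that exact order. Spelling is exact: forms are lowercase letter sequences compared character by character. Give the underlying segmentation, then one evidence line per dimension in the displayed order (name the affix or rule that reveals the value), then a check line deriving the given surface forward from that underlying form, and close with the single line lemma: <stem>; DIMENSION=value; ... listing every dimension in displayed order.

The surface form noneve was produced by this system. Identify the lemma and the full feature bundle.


underlying: non-ef-e
VEL=ri - signalled by the affix -ef
ASPECT=ib - signalled by the affix -e
check: nonefe -> nonefe -> noneve -> noneve -> noneve
lemma: non; VEL=ri; ASPECT=ib


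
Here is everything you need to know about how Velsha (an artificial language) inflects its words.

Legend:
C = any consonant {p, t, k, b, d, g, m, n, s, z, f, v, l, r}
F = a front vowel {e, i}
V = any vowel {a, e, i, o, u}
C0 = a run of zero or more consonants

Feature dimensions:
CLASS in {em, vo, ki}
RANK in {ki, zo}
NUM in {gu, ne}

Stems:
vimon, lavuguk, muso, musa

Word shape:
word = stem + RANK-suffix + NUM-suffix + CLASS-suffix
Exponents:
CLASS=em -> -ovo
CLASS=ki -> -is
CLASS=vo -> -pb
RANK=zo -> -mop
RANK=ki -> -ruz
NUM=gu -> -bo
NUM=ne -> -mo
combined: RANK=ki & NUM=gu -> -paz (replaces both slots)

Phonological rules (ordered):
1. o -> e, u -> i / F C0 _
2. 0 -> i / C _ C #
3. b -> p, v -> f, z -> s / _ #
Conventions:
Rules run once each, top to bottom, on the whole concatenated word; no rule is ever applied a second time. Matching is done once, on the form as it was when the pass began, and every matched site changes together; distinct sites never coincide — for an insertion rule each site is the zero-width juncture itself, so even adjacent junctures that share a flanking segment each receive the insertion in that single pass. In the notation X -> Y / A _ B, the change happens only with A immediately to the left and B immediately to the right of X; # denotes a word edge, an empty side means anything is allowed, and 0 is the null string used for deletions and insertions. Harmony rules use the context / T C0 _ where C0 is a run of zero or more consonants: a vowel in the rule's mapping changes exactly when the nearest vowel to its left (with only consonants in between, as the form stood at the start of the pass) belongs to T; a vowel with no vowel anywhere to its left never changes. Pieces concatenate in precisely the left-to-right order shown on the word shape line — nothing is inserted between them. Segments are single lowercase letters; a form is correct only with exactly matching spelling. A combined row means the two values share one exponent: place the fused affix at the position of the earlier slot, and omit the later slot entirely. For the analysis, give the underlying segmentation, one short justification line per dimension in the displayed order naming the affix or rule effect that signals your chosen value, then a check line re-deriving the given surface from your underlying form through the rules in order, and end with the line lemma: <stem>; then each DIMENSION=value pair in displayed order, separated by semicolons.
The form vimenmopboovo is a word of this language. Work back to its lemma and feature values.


underlying: vimon-mop-bo-ovo
CLASS=em - signalled by the affix -ovo
RANK=zo - signalled by the affix -mop
NUM=gu - signalled by the affix -bo
check: vimonmopboovo -> vimenmopboovo -> vimenmopboovo -> vimenmopboovo
lemma: vimon; CLASS=em; RANK=zo; NUM=gu


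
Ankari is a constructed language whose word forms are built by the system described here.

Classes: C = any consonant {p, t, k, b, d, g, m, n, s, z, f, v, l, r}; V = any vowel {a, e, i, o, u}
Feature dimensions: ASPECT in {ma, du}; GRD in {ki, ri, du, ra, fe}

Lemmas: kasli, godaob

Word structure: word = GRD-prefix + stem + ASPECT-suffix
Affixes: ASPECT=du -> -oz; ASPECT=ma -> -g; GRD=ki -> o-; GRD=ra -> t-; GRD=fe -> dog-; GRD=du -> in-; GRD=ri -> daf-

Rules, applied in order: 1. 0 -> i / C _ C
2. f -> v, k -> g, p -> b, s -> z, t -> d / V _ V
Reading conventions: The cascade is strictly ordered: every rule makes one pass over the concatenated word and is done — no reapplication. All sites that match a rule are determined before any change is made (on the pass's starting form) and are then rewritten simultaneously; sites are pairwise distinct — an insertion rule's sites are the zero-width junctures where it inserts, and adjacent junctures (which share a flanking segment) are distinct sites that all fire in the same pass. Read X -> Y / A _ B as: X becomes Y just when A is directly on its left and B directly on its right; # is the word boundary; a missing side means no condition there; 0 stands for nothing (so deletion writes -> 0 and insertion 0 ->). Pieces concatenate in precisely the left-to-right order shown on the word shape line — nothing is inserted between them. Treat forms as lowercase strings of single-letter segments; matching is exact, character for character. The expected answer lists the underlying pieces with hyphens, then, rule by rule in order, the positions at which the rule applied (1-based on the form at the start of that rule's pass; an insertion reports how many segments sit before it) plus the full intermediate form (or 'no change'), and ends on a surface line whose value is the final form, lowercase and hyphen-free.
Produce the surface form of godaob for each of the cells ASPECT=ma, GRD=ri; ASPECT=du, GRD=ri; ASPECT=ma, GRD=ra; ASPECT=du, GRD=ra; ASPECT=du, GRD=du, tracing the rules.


cell ASPECT=ma, GRD=ri:
underlying: daf-godaob-g
1. 0 -> i / C _ C: inserts after position(s) 3, 9: dafigodaobig
2. f -> v, k -> g, p -> b, s -> z, t -> d / V _ V: fires at position(s) 3: davigodaobig
surface: davigodaobig

cell ASPECT=du, GRD=ri:
underlying: daf-godaob-oz
1. 0 -> i / C _ C: inserts after position(s) 3: dafigodaoboz
2. f -> v, k -> g, p -> b, s -> z, t -> d / V _ V: fires at position(s) 3: davigodaoboz
surface: davigodaoboz

cell ASPECT=ma, GRD=ra:
underlying: t-godaob-g
1. 0 -> i / C _ C: inserts after position(s) 1, 7: tigodaobig
2. f -> v, k -> g, p -> b, s -> z, t -> d / V _ V: no change
surface: tigodaobig

cell ASPECT=du, GRD=ra:
underlying: t-godaob-oz
1. 0 -> i / C _ C: inserts after position(s) 1: tigodaoboz
2. f -> v, k -> g, p -> b, s -> z, t -> d / V _ V: no change
surface: tigodaoboz

cell ASPECT=du, GRD=du:
underlying: in-godaob-oz
1. 0 -> i / C _ C: inserts after position(s) 2: inigodaoboz
2. f -> v, k -> g, p -> b, s -> z, t -> d / V _ V: no change
surface: inigodaoboz


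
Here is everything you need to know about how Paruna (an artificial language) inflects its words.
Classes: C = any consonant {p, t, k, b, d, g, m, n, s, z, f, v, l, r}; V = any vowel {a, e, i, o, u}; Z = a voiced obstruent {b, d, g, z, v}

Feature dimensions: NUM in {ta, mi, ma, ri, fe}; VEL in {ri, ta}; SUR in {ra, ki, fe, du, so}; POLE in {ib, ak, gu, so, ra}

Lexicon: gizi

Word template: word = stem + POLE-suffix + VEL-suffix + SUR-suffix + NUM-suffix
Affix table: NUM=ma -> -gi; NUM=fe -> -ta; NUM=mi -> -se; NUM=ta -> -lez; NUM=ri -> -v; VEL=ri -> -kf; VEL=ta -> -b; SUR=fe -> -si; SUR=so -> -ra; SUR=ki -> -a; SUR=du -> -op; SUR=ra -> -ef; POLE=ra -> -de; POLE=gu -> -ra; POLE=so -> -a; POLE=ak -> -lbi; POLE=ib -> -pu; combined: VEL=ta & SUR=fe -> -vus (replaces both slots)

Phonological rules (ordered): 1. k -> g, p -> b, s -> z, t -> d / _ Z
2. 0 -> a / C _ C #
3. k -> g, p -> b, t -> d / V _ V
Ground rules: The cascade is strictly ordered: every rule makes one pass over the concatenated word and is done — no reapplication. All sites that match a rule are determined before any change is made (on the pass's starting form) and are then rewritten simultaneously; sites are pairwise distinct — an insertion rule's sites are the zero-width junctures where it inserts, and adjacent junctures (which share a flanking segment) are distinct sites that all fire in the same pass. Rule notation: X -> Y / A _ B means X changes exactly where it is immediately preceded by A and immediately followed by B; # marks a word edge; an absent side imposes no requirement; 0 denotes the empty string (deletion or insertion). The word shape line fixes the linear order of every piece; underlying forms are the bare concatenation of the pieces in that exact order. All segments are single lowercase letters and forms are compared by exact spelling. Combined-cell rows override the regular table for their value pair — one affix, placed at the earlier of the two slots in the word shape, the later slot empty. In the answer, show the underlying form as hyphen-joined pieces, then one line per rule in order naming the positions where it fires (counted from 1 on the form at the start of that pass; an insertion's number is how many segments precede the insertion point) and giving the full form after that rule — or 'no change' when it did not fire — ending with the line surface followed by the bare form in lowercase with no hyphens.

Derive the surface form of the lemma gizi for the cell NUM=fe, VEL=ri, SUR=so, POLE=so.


underlying: gizi-a-kf-ra-ta
1. k -> g, p -> b, s -> z, t -> d / _ Z: no change
2. 0 -> a / C _ C #: no change
3. k -> g, p -> b, t -> d / V _ V: fires at position(s) 10: giziakfrada
surface: giziakfrada


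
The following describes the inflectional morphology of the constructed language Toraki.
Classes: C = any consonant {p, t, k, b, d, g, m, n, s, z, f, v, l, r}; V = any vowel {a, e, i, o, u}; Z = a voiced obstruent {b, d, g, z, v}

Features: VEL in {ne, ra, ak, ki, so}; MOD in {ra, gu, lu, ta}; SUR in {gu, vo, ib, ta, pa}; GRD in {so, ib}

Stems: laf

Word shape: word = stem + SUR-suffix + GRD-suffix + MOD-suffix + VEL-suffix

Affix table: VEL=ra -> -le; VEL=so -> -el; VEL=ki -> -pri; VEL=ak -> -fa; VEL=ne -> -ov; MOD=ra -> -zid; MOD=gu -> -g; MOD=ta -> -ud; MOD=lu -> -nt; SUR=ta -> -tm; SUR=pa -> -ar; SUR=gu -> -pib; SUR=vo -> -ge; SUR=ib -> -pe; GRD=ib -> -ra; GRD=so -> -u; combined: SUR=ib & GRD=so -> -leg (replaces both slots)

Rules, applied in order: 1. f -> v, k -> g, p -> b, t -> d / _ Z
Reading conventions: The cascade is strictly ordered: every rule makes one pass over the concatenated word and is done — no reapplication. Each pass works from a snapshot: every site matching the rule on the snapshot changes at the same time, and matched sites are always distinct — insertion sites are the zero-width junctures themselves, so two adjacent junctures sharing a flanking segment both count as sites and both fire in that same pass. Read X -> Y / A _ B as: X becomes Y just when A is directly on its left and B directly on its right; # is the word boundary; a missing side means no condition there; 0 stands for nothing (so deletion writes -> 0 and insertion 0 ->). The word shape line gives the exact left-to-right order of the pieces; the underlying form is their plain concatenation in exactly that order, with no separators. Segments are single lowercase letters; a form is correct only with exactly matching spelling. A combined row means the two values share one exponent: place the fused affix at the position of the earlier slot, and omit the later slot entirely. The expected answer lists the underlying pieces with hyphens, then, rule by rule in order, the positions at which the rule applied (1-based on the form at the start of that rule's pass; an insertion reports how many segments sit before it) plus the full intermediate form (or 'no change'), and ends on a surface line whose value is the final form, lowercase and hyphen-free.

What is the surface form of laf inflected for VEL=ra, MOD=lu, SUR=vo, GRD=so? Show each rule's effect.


underlying: laf-ge-u-nt-le
1. f -> v, k -> g, p -> b, t -> d / _ Z: fires at position(s) 3: lavgeuntle
surface: lavgeuntle


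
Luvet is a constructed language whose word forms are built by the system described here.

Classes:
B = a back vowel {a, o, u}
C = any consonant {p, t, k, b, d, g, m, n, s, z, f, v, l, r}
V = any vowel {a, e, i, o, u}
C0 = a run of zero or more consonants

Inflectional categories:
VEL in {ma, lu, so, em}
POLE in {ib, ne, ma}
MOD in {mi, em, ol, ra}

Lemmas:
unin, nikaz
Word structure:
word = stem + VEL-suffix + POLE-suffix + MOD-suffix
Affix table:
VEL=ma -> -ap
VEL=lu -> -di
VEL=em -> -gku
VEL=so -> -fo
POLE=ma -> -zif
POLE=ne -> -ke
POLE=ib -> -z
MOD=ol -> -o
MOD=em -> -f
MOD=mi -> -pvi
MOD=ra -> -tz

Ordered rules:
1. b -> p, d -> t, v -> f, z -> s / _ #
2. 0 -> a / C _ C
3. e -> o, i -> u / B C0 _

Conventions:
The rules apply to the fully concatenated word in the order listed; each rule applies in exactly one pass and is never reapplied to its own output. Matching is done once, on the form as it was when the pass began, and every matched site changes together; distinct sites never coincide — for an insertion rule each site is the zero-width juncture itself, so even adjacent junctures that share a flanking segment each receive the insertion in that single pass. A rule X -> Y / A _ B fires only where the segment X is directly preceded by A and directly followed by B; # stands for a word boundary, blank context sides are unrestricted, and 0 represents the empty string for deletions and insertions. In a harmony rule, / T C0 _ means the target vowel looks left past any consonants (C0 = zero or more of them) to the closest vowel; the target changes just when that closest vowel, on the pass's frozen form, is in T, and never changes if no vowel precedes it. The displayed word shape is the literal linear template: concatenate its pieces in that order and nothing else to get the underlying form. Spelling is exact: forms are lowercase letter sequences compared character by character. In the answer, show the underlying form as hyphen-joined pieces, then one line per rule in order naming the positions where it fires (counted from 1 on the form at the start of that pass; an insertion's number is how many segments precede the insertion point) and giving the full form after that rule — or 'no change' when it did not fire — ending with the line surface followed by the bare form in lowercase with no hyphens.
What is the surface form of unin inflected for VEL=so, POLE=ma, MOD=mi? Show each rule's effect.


underlying: unin-fo-zif-pvi
1. b -> p, d -> t, v -> f, z -> s / _ #: no change
2. 0 -> a / C _ C: inserts after position(s) 4, 9, 10: uninafozifapavi
3. e -> o, i -> u / B C0 _: fires at position(s) 3, 9, 15: ununafozufapavu
surface: ununafozufapavu


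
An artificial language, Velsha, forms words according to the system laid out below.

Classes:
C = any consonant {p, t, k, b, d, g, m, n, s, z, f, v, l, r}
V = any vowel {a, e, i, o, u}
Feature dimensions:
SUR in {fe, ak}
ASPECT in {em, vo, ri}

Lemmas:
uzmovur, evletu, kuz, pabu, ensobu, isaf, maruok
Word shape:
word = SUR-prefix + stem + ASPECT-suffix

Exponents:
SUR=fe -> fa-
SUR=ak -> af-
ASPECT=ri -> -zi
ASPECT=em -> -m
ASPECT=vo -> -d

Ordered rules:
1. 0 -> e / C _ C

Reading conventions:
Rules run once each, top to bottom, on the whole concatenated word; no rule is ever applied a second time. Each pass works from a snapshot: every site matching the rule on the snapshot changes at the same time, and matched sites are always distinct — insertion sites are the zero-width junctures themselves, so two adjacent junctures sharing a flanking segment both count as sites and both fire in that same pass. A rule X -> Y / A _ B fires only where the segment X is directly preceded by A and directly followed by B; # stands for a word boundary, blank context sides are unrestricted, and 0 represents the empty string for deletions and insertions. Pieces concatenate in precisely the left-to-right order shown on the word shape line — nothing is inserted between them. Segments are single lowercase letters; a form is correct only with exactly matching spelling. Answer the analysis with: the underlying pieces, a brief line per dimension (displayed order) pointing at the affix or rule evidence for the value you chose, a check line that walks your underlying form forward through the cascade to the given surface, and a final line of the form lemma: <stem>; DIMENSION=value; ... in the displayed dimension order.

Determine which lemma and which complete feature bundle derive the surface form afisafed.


underlying: af-isaf-d
SUR=ak - signalled by the affix af-
ASPECT=vo - signalled by the affix -d
check: afisafd -> afisafed
lemma: isaf; SUR=ak; ASPECT=vo


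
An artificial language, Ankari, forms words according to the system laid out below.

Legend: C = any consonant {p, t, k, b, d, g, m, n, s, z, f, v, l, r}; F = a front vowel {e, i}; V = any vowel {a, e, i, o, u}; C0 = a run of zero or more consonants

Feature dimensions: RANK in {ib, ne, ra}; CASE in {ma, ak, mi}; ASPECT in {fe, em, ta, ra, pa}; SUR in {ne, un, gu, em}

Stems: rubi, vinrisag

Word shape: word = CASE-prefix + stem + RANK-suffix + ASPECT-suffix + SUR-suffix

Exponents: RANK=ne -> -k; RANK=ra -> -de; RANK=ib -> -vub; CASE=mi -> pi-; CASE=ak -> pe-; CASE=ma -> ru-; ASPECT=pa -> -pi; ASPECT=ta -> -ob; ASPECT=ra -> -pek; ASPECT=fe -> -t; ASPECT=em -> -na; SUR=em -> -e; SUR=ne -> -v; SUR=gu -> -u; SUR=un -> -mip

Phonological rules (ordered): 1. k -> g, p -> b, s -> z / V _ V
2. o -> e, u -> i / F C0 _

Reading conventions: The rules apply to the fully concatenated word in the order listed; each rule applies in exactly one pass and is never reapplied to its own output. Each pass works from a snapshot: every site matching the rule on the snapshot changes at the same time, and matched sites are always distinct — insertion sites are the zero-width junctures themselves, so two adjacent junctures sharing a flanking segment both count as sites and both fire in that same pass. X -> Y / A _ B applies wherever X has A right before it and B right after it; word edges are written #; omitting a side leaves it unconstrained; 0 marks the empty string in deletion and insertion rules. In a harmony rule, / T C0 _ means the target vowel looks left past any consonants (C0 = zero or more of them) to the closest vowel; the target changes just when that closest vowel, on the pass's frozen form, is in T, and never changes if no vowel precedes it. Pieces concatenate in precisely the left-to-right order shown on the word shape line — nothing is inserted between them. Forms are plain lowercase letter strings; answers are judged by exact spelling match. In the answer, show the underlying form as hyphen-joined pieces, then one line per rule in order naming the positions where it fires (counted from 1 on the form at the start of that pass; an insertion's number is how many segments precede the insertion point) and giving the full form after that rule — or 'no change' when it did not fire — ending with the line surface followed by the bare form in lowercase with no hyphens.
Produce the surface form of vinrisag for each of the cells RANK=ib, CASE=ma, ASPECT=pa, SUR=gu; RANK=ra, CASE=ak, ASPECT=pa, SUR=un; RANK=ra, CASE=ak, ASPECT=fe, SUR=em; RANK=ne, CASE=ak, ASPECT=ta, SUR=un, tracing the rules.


cell RANK=ib, CASE=ma, ASPECT=pa, SUR=gu:
underlying: ru-vinrisag-vub-pi-u
1. k -> g, p -> b, s -> z / V _ V: fires at position(s) 8: ruvinrizagvubpiu
2. o -> e, u -> i / F C0 _: fires at position(s) 16: ruvinrizagvubpii
surface: ruvinrizagvubpii

cell RANK=ra, CASE=ak, ASPECT=pa, SUR=un:
underlying: pe-vinrisag-de-pi-mip
1. k -> g, p -> b, s -> z / V _ V: fires at position(s) 8, 13: pevinrizagdebimip
2. o -> e, u -> i / F C0 _: no change
surface: pevinrizagdebimip

cell RANK=ra, CASE=ak, ASPECT=fe, SUR=em:
underlying: pe-vinrisag-de-t-e
1. k -> g, p -> b, s -> z / V _ V: fires at position(s) 8: pevinrizagdete
2. o -> e, u -> i / F C0 _: no change
surface: pevinrizagdete

cell RANK=ne, CASE=ak, ASPECT=ta, SUR=un:
underlying: pe-vinrisag-k-ob-mip
1. k -> g, p -> b, s -> z / V _ V: fires at position(s) 8: pevinrizagkobmip
2. o -> e, u -> i / F C0 _: no change
surface: pevinrizagkobmip


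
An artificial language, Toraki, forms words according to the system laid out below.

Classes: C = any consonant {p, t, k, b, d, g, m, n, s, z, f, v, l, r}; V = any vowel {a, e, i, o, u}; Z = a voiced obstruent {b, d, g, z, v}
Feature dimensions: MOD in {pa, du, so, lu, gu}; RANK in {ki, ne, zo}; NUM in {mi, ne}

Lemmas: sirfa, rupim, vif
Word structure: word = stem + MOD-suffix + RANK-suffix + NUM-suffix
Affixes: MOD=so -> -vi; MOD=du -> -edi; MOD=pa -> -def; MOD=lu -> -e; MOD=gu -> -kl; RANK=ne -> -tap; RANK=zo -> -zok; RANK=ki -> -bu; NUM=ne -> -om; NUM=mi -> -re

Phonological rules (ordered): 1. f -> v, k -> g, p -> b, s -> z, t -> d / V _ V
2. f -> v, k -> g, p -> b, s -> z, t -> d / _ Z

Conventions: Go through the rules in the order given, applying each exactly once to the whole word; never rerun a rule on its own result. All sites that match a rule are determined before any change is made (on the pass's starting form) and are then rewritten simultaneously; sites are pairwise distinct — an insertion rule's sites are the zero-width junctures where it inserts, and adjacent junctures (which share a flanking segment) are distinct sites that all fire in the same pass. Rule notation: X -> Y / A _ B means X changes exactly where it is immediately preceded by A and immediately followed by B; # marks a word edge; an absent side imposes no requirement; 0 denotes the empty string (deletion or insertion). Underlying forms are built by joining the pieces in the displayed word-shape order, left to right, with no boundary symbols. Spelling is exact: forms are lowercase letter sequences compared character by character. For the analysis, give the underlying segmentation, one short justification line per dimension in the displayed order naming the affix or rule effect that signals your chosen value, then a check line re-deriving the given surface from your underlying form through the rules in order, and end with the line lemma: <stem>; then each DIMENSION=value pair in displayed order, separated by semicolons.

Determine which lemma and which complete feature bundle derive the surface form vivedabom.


underlying: vif-e-tap-om
MOD=lu - signalled by the affix -e
RANK=ne - signalled by the affix -tap
NUM=ne - signalled by the affix -om
check: vifetapom -> vivedabom -> vivedabom
lemma: vif; MOD=lu; RANK=ne; NUM=ne


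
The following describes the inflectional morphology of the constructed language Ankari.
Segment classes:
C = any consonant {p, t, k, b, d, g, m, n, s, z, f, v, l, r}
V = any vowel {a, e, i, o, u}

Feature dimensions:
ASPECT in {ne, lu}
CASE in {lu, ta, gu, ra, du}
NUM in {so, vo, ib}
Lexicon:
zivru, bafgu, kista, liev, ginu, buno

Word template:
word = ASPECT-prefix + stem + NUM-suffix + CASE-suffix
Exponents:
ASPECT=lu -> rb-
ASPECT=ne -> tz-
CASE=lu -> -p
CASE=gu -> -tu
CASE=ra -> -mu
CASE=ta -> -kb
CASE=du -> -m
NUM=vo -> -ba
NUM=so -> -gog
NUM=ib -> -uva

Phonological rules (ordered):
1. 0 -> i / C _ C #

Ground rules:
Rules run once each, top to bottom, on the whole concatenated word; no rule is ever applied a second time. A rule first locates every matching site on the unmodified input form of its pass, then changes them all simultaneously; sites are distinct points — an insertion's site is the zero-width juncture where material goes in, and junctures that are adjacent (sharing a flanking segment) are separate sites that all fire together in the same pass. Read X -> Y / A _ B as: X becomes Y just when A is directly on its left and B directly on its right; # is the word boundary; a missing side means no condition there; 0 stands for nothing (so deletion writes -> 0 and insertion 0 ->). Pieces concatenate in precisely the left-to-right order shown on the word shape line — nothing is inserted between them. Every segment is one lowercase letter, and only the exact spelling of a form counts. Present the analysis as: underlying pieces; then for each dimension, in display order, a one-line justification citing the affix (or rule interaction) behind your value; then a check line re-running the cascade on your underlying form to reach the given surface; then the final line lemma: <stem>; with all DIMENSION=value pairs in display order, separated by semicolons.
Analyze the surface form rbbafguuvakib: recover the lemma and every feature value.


underlying: rb-bafgu-uva-kb
ASPECT=lu - signalled by the affix rb-
CASE=ta - signalled by the affix -kb
NUM=ib - signalled by the affix -uva
check: rbbafguuvakb -> rbbafguuvakib
lemma: bafgu; ASPECT=lu; CASE=ta; NUM=ib
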